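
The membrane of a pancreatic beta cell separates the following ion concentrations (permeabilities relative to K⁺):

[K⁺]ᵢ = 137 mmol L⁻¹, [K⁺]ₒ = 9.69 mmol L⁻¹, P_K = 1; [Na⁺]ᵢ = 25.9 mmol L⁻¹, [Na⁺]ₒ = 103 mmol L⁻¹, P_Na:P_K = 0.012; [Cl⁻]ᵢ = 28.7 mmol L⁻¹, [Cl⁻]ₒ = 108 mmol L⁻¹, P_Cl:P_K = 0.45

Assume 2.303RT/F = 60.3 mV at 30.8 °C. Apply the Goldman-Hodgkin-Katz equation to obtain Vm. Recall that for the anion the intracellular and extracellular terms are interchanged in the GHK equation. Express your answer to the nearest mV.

-54 mV

Vm = 60.3 · log₁₀[(Σ P·[cation]ₒ + Σ P·[anion]ᵢ) / (Σ P·[cation]ᵢ + Σ P·[anion]ₒ)]
Numerator = 1×9.69 + 0.012×103 + 0.45×28.7 = 23.84
Denominator = 1×137 + 0.012×25.9 + 0.45×108 = 185.9
Vm = 60.3 · log₁₀(0.12824) = 60.3 × (-0.8920) = -53.79 mV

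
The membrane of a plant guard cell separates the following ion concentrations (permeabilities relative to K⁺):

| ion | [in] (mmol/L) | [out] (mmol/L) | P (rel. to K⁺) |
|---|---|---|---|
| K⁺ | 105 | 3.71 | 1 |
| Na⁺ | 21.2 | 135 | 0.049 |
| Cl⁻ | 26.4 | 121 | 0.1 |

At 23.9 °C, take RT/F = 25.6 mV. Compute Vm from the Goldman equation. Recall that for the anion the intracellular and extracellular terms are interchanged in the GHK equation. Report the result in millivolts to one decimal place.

-56.6 mV

Vm = 25.6 · ln[(Σ P·[cation]ₒ + Σ P·[anion]ᵢ) / (Σ P·[cation]ᵢ + Σ P·[anion]ₒ)]
Numerator = 1×3.71 + 0.049×135 + 0.1×26.4 = 12.96
Denominator = 1×105 + 0.049×21.2 + 0.1×121 = 118.1
Vm = 25.6 · ln(0.10974) = 25.6 × (-2.2096) = -56.57 mV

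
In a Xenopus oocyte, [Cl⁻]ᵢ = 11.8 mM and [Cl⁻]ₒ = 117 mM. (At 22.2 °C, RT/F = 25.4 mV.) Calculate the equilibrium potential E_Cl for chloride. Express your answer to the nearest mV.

E = (25.4/z) · ln([Cl⁻]_out/[Cl⁻]_in) with z = -1.
For an anion, dividing by z = -1 reverses the sign.
= (25.4/-1) · ln(117/11.8) = -25.40 · ln(9.915)
= -25.40 · (2.2941) = -58.27 mV

-58 mV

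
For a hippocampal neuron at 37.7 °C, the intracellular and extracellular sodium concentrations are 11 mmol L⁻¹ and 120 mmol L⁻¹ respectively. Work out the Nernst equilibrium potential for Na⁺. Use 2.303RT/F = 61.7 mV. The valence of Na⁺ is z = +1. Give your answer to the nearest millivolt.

E = (61.7/z) · log₁₀([Na⁺]_out/[Na⁺]_in) with z = +1.
= (61.7/1) · log₁₀(120/11) = 61.70 · log₁₀(10.91)
= 61.70 · (1.0378) = 64.03 mV

64 mV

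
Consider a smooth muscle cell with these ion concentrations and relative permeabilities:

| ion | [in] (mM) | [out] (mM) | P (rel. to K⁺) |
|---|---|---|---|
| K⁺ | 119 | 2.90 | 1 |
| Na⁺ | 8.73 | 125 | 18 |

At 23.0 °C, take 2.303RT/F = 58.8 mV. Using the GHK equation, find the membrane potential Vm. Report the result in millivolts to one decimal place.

Vm = 58.8 · log₁₀[(Σ P·[cation]ₒ + Σ P·[anion]ᵢ) / (Σ P·[cation]ᵢ + Σ P·[anion]ₒ)]
Numerator = 1×2.90 + 18×125 = 2253
Denominator = 1×119 + 18×8.73 = 276.1
Vm = 58.8 · log₁₀(8.1585) = 58.8 × (0.9116) = 53.60 mV

53.6 mV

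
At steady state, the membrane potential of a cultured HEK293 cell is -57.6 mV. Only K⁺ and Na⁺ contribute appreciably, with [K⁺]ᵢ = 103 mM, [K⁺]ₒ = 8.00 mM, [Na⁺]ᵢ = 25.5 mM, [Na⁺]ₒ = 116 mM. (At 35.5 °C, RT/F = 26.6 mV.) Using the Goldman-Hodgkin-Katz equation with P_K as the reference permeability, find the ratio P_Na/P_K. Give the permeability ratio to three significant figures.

0.0337

Let α = P_Na/P_K. GHK: Vm = 26.6·ln[(Kₒ + α·Naₒ)/(Kᵢ + α·Naᵢ)].
e^(Vm/26.6) = e^(-57.6/26.6) = 0.1147
So 0.1147·(Kᵢ + α·Naᵢ) = Kₒ + α·Naₒ → α = (0.1147·103.0 − 8.0) / (116.0 − 0.1147·25.5)
α = (11.81 − 8.0) / (116.0 − 2.925) = 3.814/113.1 = 0.03373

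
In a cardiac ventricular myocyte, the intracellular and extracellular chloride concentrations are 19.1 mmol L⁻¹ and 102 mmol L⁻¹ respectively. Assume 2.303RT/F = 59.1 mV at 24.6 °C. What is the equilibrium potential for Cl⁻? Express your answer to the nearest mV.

E = (59.1/z) · log₁₀([Cl⁻]_out/[Cl⁻]_in) with z = -1.
For an anion, dividing by z = -1 reverses the sign.
= (59.1/-1) · log₁₀(102/19.1) = -59.10 · log₁₀(5.34)
= -59.10 · (0.7276) = -43.00 mV

-43 mV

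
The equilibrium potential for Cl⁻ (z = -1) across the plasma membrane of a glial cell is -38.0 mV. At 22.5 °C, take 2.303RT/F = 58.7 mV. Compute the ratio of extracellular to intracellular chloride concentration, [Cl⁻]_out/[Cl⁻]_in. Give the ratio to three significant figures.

log₁₀([out]/[in]) = E·z/(58.7) = -38.0 × -1 / 58.7 = 0.6474
[out]/[in] = 10^(0.6474) = 4.44

4.44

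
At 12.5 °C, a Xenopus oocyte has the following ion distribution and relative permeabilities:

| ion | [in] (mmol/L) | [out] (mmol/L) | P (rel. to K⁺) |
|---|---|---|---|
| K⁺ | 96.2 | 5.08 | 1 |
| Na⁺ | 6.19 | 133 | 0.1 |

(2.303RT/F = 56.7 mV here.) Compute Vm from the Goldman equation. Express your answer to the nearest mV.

Vm = 56.7 · log₁₀[(Σ P·[cation]ₒ + Σ P·[anion]ᵢ) / (Σ P·[cation]ᵢ + Σ P·[anion]ₒ)]
Numerator = 1×5.08 + 0.1×133 = 18.38
Denominator = 1×96.2 + 0.1×6.19 = 96.82
Vm = 56.7 · log₁₀(0.18984) = 56.7 × (-0.7216) = -40.92 mV

-41 mV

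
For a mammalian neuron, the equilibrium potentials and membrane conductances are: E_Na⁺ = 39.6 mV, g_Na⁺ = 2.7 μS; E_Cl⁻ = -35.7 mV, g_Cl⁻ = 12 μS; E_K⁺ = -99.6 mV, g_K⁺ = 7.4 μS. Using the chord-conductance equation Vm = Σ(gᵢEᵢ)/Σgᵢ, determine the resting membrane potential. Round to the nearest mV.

Σ gᵢEᵢ = 2.7·(39.6) + 12·(-35.7) + 7.4·(-99.6) = -1058.52
Σ gᵢ = 2.7 + 12 + 7.4 = 22.1
Vm = -1058.52 / 22.1 = -47.90 mV

-48 mV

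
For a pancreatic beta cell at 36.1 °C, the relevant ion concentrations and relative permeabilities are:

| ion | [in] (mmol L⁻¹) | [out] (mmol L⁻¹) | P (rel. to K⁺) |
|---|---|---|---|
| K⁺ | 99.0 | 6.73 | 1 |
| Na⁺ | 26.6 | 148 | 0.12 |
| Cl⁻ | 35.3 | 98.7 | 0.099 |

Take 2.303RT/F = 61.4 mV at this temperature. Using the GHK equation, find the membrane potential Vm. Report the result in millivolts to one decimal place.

-37.0 mV

Vm = 61.4 · log₁₀[(Σ P·[cation]ₒ + Σ P·[anion]ᵢ) / (Σ P·[cation]ᵢ + Σ P·[anion]ₒ)]
Numerator = 1×6.73 + 0.12×148 + 0.099×35.3 = 27.98
Denominator = 1×99.0 + 0.12×26.6 + 0.099×98.7 = 112
Vm = 61.4 · log₁₀(0.24995) = 61.4 × (-0.6022) = -36.97 mV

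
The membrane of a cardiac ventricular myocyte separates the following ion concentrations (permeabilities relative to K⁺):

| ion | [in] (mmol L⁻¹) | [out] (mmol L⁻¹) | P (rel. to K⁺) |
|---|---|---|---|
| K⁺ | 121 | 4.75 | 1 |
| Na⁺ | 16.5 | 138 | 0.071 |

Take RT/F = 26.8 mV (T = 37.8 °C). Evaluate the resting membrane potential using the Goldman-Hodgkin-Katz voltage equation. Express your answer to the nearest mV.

-57 mV

Vm = 26.8 · ln[(Σ P·[cation]ₒ + Σ P·[anion]ᵢ) / (Σ P·[cation]ᵢ + Σ P·[anion]ₒ)]
Numerator = 1×4.75 + 0.071×138 = 14.55
Denominator = 1×121 + 0.071×16.5 = 122.2
Vm = 26.8 · ln(0.11908) = 26.8 × (-2.1280) = -57.03 mV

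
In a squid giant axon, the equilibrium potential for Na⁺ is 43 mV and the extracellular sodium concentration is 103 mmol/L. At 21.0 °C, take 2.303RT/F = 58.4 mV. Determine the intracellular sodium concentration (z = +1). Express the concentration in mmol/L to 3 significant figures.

Nernst: E = (58.4/1) · log₁₀([out]/[in]), so log₁₀([out]/[in]) = 43.0 × 1 / 58.4 = 0.7363.
[out]/[in] = 10^(0.7363) = 5.449.
[in] = 103 / 5.449 = 18.9 mmol/L.

18.9 mmol/L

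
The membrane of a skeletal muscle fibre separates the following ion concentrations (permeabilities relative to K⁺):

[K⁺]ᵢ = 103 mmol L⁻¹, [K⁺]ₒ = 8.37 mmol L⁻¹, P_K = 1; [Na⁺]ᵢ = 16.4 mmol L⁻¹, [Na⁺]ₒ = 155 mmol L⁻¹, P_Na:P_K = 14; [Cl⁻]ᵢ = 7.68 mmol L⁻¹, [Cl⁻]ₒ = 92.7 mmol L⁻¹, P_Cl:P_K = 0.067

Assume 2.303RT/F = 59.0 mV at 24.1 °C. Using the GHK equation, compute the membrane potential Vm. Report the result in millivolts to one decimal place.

Vm = 59.0 · log₁₀[(Σ P·[cation]ₒ + Σ P·[anion]ᵢ) / (Σ P·[cation]ᵢ + Σ P·[anion]ₒ)]
Numerator = 1×8.37 + 14×155 + 0.067×7.68 = 2179
Denominator = 1×103 + 14×16.4 + 0.067×92.7 = 338.8
Vm = 59.0 · log₁₀(6.431) = 59.0 × (0.8083) = 47.69 mV

47.7 mV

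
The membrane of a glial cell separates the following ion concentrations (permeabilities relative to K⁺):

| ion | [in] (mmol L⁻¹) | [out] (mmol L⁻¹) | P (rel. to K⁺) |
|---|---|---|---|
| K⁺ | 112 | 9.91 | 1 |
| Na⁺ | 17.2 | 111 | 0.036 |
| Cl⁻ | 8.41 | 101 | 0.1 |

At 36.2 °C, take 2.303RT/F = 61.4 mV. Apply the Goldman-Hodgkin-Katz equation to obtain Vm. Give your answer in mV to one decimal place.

Vm = 61.4 · log₁₀[(Σ P·[cation]ₒ + Σ P·[anion]ᵢ) / (Σ P·[cation]ᵢ + Σ P·[anion]ₒ)]
Numerator = 1×9.91 + 0.036×111 + 0.1×8.41 = 14.75
Denominator = 1×112 + 0.036×17.2 + 0.1×101 = 122.7
Vm = 61.4 · log₁₀(0.12017) = 61.4 × (-0.9202) = -56.50 mV

-56.5 mV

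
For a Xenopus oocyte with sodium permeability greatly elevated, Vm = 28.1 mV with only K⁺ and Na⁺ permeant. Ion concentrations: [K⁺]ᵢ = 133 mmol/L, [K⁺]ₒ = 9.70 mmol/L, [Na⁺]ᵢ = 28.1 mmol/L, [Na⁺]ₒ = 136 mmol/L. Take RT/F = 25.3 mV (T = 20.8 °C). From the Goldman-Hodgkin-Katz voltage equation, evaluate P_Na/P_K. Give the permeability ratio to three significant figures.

7.78

Let α = P_Na/P_K. GHK: Vm = 25.3·ln[(Kₒ + α·Naₒ)/(Kᵢ + α·Naᵢ)].
e^(Vm/25.3) = e^(28.1/25.3) = 3.0364
So 3.0364·(Kᵢ + α·Naᵢ) = Kₒ + α·Naₒ → α = (3.0364·133.0 − 9.7) / (136.0 − 3.0364·28.1)
α = (403.8 − 9.7) / (136.0 − 85.32) = 394.1/50.68 = 7.777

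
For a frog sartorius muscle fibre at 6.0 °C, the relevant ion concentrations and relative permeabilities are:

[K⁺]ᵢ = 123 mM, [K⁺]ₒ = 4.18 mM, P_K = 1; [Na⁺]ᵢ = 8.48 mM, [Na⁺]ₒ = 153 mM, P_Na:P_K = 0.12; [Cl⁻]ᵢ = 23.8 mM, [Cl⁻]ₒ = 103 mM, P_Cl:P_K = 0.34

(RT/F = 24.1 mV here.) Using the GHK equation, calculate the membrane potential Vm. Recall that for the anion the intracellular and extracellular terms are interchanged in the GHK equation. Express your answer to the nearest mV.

-40 mV

Vm = 24.1 · ln[(Σ P·[cation]ₒ + Σ P·[anion]ᵢ) / (Σ P·[cation]ᵢ + Σ P·[anion]ₒ)]
Numerator = 1×4.18 + 0.12×153 + 0.34×23.8 = 30.63
Denominator = 1×123 + 0.12×8.48 + 0.34×103 = 159
Vm = 24.1 · ln(0.19261) = 24.1 × (-1.6471) = -39.70 mV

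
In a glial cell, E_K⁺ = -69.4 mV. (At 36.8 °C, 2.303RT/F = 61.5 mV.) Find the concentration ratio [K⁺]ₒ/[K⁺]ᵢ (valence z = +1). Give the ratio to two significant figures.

log₁₀([out]/[in]) = E·z/(61.5) = -69.4 × 1 / 61.5 = -1.1285
[out]/[in] = 10^(-1.1285) = 0.0744

0.074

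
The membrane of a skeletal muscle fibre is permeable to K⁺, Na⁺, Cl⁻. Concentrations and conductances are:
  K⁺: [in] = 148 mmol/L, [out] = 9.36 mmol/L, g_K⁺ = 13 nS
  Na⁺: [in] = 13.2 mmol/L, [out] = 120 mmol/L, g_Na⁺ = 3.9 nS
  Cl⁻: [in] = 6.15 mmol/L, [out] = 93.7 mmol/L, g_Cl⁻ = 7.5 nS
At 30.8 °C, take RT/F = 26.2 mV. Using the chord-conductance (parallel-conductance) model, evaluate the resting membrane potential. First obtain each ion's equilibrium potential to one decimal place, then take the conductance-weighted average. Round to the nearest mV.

-51 mV

E_K⁺ = (26.2/1)·ln(9.36/148) = -72.3 mV
E_Na⁺ = (26.2/1)·ln(120/13.2) = 57.8 mV
E_Cl⁻ = (26.2/-1)·ln(93.7/6.15) = -71.4 mV
Vm = (Σ gᵢEᵢ)/(Σ gᵢ) = (13·-72.3 + 3.9·57.8 + 7.5·-71.4) / (13 + 3.9 + 7.5)
= -1249.98 / 24.4 = -51.23 mV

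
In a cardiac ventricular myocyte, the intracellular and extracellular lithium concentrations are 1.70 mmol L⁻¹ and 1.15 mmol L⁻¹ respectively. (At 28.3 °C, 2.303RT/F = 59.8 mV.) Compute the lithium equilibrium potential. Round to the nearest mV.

-10 mV

E = (59.8/z) · log₁₀([Li⁺]_out/[Li⁺]_in) with z = +1.
= (59.8/1) · log₁₀(1.15/1.70) = 59.80 · log₁₀(0.6765)
= 59.80 · (-0.1698) = -10.15 mV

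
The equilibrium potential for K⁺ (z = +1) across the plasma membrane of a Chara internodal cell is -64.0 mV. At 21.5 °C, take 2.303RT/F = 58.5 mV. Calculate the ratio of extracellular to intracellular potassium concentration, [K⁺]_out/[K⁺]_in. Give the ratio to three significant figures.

0.0805

log₁₀([out]/[in]) = E·z/(58.5) = -64.0 × 1 / 58.5 = -1.0940
[out]/[in] = 10^(-1.0940) = 0.08053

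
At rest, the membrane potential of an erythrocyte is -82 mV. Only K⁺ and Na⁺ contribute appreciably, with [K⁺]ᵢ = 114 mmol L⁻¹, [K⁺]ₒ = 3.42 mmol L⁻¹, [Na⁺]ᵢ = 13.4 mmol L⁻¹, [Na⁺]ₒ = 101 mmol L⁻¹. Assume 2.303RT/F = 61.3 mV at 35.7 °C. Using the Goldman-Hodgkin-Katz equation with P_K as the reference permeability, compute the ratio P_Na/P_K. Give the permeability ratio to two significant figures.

0.018

Let α = P_Na/P_K. GHK: Vm = 61.3·log₁₀[(Kₒ + α·Naₒ)/(Kᵢ + α·Naᵢ)].
10^(Vm/61.3) = 10^(-82.0/61.3) = 0.045953
So 0.045953·(Kᵢ + α·Naᵢ) = Kₒ + α·Naₒ → α = (0.045953·114.0 − 3.42) / (101.0 − 0.045953·13.4)
α = (5.239 − 3.42) / (101.0 − 0.6158) = 1.819/100.4 = 0.01812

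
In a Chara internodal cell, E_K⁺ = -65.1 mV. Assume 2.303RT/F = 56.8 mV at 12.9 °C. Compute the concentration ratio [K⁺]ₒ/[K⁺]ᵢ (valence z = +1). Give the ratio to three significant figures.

log₁₀([out]/[in]) = E·z/(56.8) = -65.1 × 1 / 56.8 = -1.1461
[out]/[in] = 10^(-1.1461) = 0.07143

0.0714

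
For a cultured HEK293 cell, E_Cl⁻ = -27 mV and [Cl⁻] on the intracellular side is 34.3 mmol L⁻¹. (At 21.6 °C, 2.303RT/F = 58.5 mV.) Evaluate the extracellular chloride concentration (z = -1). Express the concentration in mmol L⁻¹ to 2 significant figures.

99 mmol L⁻¹

Nernst: E = (58.5/-1) · log₁₀([out]/[in]), so log₁₀([out]/[in]) = -27.0 × -1 / 58.5 = 0.4615.
[out]/[in] = 10^(0.4615) = 2.894.
[out] = 2.894 × 34.3 = 99.27 mmol L⁻¹.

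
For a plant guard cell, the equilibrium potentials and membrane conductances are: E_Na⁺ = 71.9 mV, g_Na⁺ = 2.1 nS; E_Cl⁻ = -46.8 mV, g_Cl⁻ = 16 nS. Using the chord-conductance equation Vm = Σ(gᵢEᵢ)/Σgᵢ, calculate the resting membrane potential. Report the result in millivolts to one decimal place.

-33.0 mV

Σ gᵢEᵢ = 2.1·(71.9) + 16·(-46.8) = -597.81
Σ gᵢ = 2.1 + 16 = 18.1
Vm = -597.81 / 18.1 = -33.03 mV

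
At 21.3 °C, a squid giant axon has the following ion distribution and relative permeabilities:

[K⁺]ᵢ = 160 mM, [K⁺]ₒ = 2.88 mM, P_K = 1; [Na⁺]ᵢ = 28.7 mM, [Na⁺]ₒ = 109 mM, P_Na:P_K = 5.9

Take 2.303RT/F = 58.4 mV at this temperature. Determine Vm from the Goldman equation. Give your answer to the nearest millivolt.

17 mV

Vm = 58.4 · log₁₀[(Σ P·[cation]ₒ + Σ P·[anion]ᵢ) / (Σ P·[cation]ᵢ + Σ P·[anion]ₒ)]
Numerator = 1×2.88 + 5.9×109 = 646
Denominator = 1×160 + 5.9×28.7 = 329.3
Vm = 58.4 · log₁₀(1.9615) = 58.4 × (0.2926) = 17.09 mV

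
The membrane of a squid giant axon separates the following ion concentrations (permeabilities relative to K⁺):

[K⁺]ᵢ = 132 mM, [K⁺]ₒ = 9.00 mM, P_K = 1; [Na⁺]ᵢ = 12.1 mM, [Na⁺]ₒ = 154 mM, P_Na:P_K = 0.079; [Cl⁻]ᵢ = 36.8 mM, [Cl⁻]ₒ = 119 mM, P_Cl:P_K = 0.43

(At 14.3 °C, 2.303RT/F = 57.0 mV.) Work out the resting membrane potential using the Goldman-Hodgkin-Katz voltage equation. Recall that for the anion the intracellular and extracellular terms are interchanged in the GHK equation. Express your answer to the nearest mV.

Vm = 57.0 · log₁₀[(Σ P·[cation]ₒ + Σ P·[anion]ᵢ) / (Σ P·[cation]ᵢ + Σ P·[anion]ₒ)]
Numerator = 1×9.00 + 0.079×154 + 0.43×36.8 = 36.99
Denominator = 1×132 + 0.079×12.1 + 0.43×119 = 184.1
Vm = 57.0 · log₁₀(0.2009) = 57.0 × (-0.6970) = -39.73 mV

-40 mV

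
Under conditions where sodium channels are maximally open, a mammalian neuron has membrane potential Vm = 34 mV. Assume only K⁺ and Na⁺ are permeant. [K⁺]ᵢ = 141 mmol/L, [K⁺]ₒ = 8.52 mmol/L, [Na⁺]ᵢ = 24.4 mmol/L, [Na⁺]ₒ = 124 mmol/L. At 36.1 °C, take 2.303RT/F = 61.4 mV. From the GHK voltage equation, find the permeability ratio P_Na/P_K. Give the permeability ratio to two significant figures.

Let α = P_Na/P_K. GHK: Vm = 61.4·log₁₀[(Kₒ + α·Naₒ)/(Kᵢ + α·Naᵢ)].
10^(Vm/61.4) = 10^(34.0/61.4) = 3.5789
So 3.5789·(Kᵢ + α·Naᵢ) = Kₒ + α·Naₒ → α = (3.5789·141.0 − 8.52) / (124.0 − 3.5789·24.4)
α = (504.6 − 8.52) / (124.0 − 87.32) = 496.1/36.68 = 13.53

14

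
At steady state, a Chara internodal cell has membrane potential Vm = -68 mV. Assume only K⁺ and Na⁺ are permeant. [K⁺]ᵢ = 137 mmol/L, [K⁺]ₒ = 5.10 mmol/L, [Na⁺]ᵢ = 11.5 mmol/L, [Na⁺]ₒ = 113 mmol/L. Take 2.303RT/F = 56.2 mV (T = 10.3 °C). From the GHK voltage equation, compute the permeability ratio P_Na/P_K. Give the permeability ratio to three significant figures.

0.0298

Let α = P_Na/P_K. GHK: Vm = 56.2·log₁₀[(Kₒ + α·Naₒ)/(Kᵢ + α·Naᵢ)].
10^(Vm/56.2) = 10^(-68.0/56.2) = 0.061665
So 0.061665·(Kᵢ + α·Naᵢ) = Kₒ + α·Naₒ → α = (0.061665·137.0 − 5.1) / (113.0 − 0.061665·11.5)
α = (8.448 − 5.1) / (113.0 − 0.7091) = 3.348/112.3 = 0.02982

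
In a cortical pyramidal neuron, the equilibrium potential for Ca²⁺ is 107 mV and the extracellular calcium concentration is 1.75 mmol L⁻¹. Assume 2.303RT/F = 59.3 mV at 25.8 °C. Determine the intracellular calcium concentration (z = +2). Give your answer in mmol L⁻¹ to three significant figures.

0.000431 mmol L⁻¹

Nernst: E = (59.3/2) · log₁₀([out]/[in]), so log₁₀([out]/[in]) = 107.0 × 2 / 59.3 = 3.6088.
[out]/[in] = 10^(3.6088) = 4062.
[in] = 1.75 / 4062 = 0.0004308 mmol L⁻¹.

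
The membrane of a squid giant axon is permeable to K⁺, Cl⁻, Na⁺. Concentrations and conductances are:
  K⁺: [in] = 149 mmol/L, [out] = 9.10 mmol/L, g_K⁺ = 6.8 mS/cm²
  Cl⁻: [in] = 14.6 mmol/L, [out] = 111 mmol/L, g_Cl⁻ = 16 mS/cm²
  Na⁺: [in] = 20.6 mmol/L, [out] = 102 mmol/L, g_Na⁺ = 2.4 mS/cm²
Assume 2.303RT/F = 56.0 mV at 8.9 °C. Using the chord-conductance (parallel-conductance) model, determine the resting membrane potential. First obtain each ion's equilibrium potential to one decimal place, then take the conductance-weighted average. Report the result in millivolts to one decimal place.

E_K⁺ = (56.0/1)·log₁₀(9.10/149) = -68.0 mV
E_Cl⁻ = (56.0/-1)·log₁₀(111/14.6) = -49.3 mV
E_Na⁺ = (56.0/1)·log₁₀(102/20.6) = 38.9 mV
Vm = (Σ gᵢEᵢ)/(Σ gᵢ) = (6.8·-68.0 + 16·-49.3 + 2.4·38.9) / (6.8 + 16 + 2.4)
= -1157.84 / 25.2 = -45.95 mV

-45.9 mV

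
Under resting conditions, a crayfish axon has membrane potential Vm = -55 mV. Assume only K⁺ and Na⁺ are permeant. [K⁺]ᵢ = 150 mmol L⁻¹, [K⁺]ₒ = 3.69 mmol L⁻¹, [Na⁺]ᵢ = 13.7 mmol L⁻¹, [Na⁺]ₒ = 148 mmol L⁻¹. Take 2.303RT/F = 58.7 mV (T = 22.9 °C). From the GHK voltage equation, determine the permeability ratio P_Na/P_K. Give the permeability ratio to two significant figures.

0.093

Let α = P_Na/P_K. GHK: Vm = 58.7·log₁₀[(Kₒ + α·Naₒ)/(Kᵢ + α·Naᵢ)].
10^(Vm/58.7) = 10^(-55.0/58.7) = 0.11562
So 0.11562·(Kᵢ + α·Naᵢ) = Kₒ + α·Naₒ → α = (0.11562·150.0 − 3.69) / (148.0 − 0.11562·13.7)
α = (17.34 − 3.69) / (148.0 − 1.584) = 13.65/146.4 = 0.09325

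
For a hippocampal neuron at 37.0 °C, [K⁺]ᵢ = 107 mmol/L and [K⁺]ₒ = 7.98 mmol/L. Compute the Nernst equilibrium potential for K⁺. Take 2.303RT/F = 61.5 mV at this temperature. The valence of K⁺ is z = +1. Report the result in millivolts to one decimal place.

E = (61.5/z) · log₁₀([K⁺]_out/[K⁺]_in) with z = +1.
= (61.5/1) · log₁₀(7.98/107) = 61.50 · log₁₀(0.07458)
= 61.50 · (-1.1274) = -69.33 mV

-69.3 mV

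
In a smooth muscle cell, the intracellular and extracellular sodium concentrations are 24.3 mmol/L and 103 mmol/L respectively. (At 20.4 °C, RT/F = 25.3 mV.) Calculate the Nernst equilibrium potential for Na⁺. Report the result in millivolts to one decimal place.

E = (25.3/z) · ln([Na⁺]_out/[Na⁺]_in) with z = +1.
= (25.3/1) · ln(103/24.3) = 25.30 · ln(4.239)
= 25.30 · (1.4443) = 36.54 mV

36.5 mV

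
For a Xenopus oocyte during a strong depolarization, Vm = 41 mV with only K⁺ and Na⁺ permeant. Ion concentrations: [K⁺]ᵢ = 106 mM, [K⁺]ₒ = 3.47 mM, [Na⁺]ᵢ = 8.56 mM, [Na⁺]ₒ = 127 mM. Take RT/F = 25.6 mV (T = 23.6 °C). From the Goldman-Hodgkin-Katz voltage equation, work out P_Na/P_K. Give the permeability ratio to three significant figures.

6.18

Let α = P_Na/P_K. GHK: Vm = 25.6·ln[(Kₒ + α·Naₒ)/(Kᵢ + α·Naᵢ)].
e^(Vm/25.6) = e^(41.0/25.6) = 4.9608
So 4.9608·(Kᵢ + α·Naᵢ) = Kₒ + α·Naₒ → α = (4.9608·106.0 − 3.47) / (127.0 − 4.9608·8.56)
α = (525.8 − 3.47) / (127.0 − 42.46) = 522.4/84.54 = 6.179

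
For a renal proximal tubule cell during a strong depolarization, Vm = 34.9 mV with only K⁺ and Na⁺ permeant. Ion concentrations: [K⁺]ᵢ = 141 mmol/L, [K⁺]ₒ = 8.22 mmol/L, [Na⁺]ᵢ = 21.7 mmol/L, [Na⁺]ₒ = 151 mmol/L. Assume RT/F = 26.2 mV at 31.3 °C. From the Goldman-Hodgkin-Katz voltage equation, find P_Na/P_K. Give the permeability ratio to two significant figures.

7.6

Let α = P_Na/P_K. GHK: Vm = 26.2·ln[(Kₒ + α·Naₒ)/(Kᵢ + α·Naᵢ)].
e^(Vm/26.2) = e^(34.9/26.2) = 3.7888
So 3.7888·(Kᵢ + α·Naᵢ) = Kₒ + α·Naₒ → α = (3.7888·141.0 − 8.22) / (151.0 − 3.7888·21.7)
α = (534.2 − 8.22) / (151.0 − 82.22) = 526/68.78 = 7.647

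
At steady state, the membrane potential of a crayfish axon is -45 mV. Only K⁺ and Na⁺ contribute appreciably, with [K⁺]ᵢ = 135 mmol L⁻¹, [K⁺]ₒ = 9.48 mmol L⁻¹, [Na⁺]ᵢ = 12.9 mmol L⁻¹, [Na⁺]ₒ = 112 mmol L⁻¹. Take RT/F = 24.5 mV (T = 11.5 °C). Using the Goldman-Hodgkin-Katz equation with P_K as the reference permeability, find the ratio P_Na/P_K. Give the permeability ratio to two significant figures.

0.11

Let α = P_Na/P_K. GHK: Vm = 24.5·ln[(Kₒ + α·Naₒ)/(Kᵢ + α·Naᵢ)].
e^(Vm/24.5) = e^(-45.0/24.5) = 0.15934
So 0.15934·(Kᵢ + α·Naᵢ) = Kₒ + α·Naₒ → α = (0.15934·135.0 − 9.48) / (112.0 − 0.15934·12.9)
α = (21.51 − 9.48) / (112.0 − 2.055) = 12.03/109.9 = 0.1094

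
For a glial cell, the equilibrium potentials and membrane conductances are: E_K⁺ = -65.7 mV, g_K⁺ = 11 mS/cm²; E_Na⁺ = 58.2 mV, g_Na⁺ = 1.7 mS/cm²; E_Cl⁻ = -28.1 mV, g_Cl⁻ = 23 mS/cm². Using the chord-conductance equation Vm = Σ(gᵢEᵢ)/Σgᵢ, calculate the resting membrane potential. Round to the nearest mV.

-36 mV

Σ gᵢEᵢ = 11·(-65.7) + 1.7·(58.2) + 23·(-28.1) = -1270.06
Σ gᵢ = 11 + 1.7 + 23 = 35.7
Vm = -1270.06 / 35.7 = -35.58 mV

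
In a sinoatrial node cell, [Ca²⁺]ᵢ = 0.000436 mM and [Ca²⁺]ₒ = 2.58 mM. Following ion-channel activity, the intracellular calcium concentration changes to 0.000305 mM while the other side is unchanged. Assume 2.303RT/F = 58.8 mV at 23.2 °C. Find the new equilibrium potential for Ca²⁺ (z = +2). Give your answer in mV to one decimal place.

After the shift: [Ca²⁺]_out = 2.58, [Ca²⁺]_in = 0.000305 mM.
E_new = (58.8/2)·log₁₀(2.58/0.000305) = 29.40 · (3.9273) = 115.46 mV

115.5 mV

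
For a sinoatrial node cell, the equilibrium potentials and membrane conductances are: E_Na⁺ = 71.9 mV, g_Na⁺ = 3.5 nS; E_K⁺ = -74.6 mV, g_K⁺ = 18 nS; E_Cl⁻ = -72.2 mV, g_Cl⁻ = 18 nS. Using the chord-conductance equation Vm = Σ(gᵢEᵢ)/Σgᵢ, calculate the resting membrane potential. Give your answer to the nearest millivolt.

Σ gᵢEᵢ = 3.5·(71.9) + 18·(-74.6) + 18·(-72.2) = -2390.75
Σ gᵢ = 3.5 + 18 + 18 = 39.5
Vm = -2390.75 / 39.5 = -60.53 mV

-61 mV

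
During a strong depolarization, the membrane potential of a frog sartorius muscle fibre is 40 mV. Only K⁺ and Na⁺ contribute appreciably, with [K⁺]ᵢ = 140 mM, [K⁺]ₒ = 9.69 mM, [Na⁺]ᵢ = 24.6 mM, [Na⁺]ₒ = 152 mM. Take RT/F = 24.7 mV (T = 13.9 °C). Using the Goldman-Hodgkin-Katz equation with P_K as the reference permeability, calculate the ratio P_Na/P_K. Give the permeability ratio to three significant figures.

25.1

Let α = P_Na/P_K. GHK: Vm = 24.7·ln[(Kₒ + α·Naₒ)/(Kᵢ + α·Naᵢ)].
e^(Vm/24.7) = e^(40.0/24.7) = 5.0502
So 5.0502·(Kᵢ + α·Naᵢ) = Kₒ + α·Naₒ → α = (5.0502·140.0 − 9.69) / (152.0 − 5.0502·24.6)
α = (707 − 9.69) / (152.0 − 124.2) = 697.3/27.76 = 25.12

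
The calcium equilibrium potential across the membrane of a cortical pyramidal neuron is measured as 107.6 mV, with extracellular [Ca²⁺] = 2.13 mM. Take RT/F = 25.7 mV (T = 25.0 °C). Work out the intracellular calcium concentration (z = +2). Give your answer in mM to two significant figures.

0.00049 mM

Nernst: E = (25.7/2) · ln([out]/[in]), so ln([out]/[in]) = 107.6 × 2 / 25.7 = 8.3735.
[out]/[in] = e^(8.3735) = 4331.
[in] = 2.13 / 4331 = 0.0004918 mM.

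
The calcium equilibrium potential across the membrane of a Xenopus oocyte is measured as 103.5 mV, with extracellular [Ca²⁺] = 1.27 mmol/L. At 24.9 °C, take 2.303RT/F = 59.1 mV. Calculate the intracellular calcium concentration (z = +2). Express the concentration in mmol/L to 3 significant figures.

Nernst: E = (59.1/2) · log₁₀([out]/[in]), so log₁₀([out]/[in]) = 103.5 × 2 / 59.1 = 3.5025.
[out]/[in] = 10^(3.5025) = 3181.
[in] = 1.27 / 3181 = 0.0003993 mmol/L.

0.000399 mmol/L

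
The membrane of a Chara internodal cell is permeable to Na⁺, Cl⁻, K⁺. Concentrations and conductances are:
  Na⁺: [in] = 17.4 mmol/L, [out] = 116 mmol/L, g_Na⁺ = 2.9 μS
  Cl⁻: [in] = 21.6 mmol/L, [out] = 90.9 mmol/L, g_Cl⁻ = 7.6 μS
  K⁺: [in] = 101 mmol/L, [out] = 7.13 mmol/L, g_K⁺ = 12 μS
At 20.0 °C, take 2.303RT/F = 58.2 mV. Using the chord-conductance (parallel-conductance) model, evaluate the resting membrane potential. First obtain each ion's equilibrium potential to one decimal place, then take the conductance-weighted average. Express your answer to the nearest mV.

E_Na⁺ = (58.2/1)·log₁₀(116/17.4) = 48.0 mV
E_Cl⁻ = (58.2/-1)·log₁₀(90.9/21.6) = -36.3 mV
E_K⁺ = (58.2/1)·log₁₀(7.13/101) = -67.0 mV
Vm = (Σ gᵢEᵢ)/(Σ gᵢ) = (2.9·48.0 + 7.6·-36.3 + 12·-67.0) / (2.9 + 7.6 + 12)
= -940.68 / 22.5 = -41.81 mV

-42 mV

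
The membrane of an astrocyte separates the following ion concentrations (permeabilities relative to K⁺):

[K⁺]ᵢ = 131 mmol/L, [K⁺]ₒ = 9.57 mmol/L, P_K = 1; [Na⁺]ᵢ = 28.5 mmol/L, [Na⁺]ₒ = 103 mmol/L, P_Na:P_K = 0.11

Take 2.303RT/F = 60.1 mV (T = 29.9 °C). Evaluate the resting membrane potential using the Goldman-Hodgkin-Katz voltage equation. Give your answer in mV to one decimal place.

-48.5 mV

Vm = 60.1 · log₁₀[(Σ P·[cation]ₒ + Σ P·[anion]ᵢ) / (Σ P·[cation]ᵢ + Σ P·[anion]ₒ)]
Numerator = 1×9.57 + 0.11×103 = 20.9
Denominator = 1×131 + 0.11×28.5 = 134.1
Vm = 60.1 · log₁₀(0.15581) = 60.1 × (-0.8074) = -48.52 mV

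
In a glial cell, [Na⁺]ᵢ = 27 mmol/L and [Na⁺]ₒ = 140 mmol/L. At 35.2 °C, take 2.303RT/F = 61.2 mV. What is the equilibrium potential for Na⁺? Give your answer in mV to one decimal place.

43.7 mV

E = (61.2/z) · log₁₀([Na⁺]_out/[Na⁺]_in) with z = +1.
= (61.2/1) · log₁₀(140/27) = 61.20 · log₁₀(5.185)
= 61.20 · (0.7148) = 43.74 mV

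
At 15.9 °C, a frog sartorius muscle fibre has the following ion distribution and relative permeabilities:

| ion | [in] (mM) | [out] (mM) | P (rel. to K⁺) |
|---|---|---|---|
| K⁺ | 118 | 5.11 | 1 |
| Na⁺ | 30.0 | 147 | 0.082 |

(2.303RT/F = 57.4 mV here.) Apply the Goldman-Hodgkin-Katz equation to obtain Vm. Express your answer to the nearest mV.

Vm = 57.4 · log₁₀[(Σ P·[cation]ₒ + Σ P·[anion]ᵢ) / (Σ P·[cation]ᵢ + Σ P·[anion]ₒ)]
Numerator = 1×5.11 + 0.082×147 = 17.16
Denominator = 1×118 + 0.082×30.0 = 120.5
Vm = 57.4 · log₁₀(0.14249) = 57.4 × (-0.8462) = -48.57 mV

-49 mV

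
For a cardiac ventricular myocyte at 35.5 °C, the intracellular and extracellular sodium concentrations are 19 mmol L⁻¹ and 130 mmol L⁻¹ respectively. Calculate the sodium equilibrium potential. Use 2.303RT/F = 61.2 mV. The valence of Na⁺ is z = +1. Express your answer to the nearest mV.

51 mV

E = (61.2/z) · log₁₀([Na⁺]_out/[Na⁺]_in) with z = +1.
= (61.2/1) · log₁₀(130/19) = 61.20 · log₁₀(6.842)
= 61.20 · (0.8352) = 51.11 mV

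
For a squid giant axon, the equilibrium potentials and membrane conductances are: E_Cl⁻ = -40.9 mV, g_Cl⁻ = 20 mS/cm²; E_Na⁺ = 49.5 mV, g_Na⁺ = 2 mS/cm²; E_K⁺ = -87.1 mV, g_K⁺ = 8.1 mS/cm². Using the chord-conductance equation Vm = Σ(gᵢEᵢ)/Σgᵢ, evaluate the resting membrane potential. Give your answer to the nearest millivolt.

-47 mV

Σ gᵢEᵢ = 20·(-40.9) + 2·(49.5) + 8.1·(-87.1) = -1424.51
Σ gᵢ = 20 + 2 + 8.1 = 30.1
Vm = -1424.51 / 30.1 = -47.33 mV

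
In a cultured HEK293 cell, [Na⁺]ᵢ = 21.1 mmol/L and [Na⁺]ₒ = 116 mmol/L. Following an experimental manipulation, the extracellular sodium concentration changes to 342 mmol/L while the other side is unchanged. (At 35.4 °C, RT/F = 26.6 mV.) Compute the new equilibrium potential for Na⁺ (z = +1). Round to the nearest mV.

After the shift: [Na⁺]_out = 342, [Na⁺]_in = 21.1 mmol/L.
E_new = (26.6/1)·ln(342/21.1) = 26.60 · (2.7855) = 74.10 mV

74 mV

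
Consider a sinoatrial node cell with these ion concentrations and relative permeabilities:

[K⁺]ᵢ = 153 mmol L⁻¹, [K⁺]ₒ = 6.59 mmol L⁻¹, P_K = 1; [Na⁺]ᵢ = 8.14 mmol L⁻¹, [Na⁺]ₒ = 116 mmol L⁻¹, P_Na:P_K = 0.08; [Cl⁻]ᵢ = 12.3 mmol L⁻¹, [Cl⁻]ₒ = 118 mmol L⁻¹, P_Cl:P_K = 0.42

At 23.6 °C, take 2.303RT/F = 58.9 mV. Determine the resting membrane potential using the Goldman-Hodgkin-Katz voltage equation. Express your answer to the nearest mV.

Vm = 58.9 · log₁₀[(Σ P·[cation]ₒ + Σ P·[anion]ᵢ) / (Σ P·[cation]ᵢ + Σ P·[anion]ₒ)]
Numerator = 1×6.59 + 0.08×116 + 0.42×12.3 = 21.04
Denominator = 1×153 + 0.08×8.14 + 0.42×118 = 203.2
Vm = 58.9 · log₁₀(0.10352) = 58.9 × (-0.9850) = -58.02 mV

-58 mV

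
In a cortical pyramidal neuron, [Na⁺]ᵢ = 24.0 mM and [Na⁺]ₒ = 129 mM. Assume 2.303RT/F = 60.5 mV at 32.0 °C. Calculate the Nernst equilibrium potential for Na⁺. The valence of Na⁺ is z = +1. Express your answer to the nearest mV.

E = (60.5/z) · log₁₀([Na⁺]_out/[Na⁺]_in) with z = +1.
= (60.5/1) · log₁₀(129/24.0) = 60.50 · log₁₀(5.375)
= 60.50 · (0.7304) = 44.19 mV

44 mV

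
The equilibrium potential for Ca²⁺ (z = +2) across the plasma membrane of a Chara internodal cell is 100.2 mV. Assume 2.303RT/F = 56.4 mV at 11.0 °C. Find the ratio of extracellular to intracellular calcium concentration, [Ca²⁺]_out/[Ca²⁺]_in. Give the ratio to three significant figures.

3570

log₁₀([out]/[in]) = E·z/(56.4) = 100.2 × 2 / 56.4 = 3.5532
[out]/[in] = 10^(3.5532) = 3574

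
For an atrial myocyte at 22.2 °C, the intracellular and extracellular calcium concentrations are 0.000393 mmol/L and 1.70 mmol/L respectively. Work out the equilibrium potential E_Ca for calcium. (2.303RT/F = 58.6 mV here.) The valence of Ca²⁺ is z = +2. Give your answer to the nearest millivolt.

E = (58.6/z) · log₁₀([Ca²⁺]_out/[Ca²⁺]_in) with z = +2.
= (58.6/2) · log₁₀(1.70/0.000393) = 29.30 · log₁₀(4326)
= 29.30 · (3.6361) = 106.54 mV

107 mV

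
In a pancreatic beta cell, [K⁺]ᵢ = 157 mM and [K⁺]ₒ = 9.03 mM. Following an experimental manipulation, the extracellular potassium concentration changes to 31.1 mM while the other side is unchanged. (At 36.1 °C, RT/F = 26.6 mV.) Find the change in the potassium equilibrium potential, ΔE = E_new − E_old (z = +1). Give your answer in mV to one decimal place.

32.9 mV

E_old = (26.6/1)·ln(9.03/157) = -75.96 mV
E_new = (26.6/1)·ln(31.1/157) = -43.07 mV
ΔE = -43.07 − (-75.96) = 32.90 mV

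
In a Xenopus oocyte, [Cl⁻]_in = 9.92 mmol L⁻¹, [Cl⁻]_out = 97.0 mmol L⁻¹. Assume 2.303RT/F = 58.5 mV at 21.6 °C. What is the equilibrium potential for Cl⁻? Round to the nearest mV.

-58 mV

E = (58.5/z) · log₁₀([Cl⁻]_out/[Cl⁻]_in) with z = -1.
For an anion, dividing by z = -1 reverses the sign.
= (58.5/-1) · log₁₀(97.0/9.92) = -58.50 · log₁₀(9.778)
= -58.50 · (0.9903) = -57.93 mV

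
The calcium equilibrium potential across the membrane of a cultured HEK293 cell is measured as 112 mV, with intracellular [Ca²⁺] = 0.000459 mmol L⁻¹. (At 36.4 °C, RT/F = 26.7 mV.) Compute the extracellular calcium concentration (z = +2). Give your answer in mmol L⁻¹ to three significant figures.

Nernst: E = (26.7/2) · ln([out]/[in]), so ln([out]/[in]) = 112.0 × 2 / 26.7 = 8.3895.
[out]/[in] = e^(8.3895) = 4401.
[out] = 4401 × 0.000459 = 2.02 mmol L⁻¹.

2.02 mmol L⁻¹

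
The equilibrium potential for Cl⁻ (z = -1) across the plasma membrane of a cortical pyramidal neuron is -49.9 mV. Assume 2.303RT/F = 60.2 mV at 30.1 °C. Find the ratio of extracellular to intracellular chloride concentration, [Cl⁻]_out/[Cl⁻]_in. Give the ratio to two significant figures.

6.7

log₁₀([out]/[in]) = E·z/(60.2) = -49.9 × -1 / 60.2 = 0.8289
[out]/[in] = 10^(0.8289) = 6.744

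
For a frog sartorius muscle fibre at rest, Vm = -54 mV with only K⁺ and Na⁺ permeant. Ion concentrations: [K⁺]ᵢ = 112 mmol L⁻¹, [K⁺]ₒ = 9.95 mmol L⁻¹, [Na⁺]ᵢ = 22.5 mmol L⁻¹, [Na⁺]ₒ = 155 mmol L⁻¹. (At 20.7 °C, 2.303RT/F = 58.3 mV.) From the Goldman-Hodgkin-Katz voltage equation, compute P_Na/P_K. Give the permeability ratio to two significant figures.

Let α = P_Na/P_K. GHK: Vm = 58.3·log₁₀[(Kₒ + α·Naₒ)/(Kᵢ + α·Naᵢ)].
10^(Vm/58.3) = 10^(-54.0/58.3) = 0.11851
So 0.11851·(Kᵢ + α·Naᵢ) = Kₒ + α·Naₒ → α = (0.11851·112.0 − 9.95) / (155.0 − 0.11851·22.5)
α = (13.27 − 9.95) / (155.0 − 2.666) = 3.323/152.3 = 0.02182

0.022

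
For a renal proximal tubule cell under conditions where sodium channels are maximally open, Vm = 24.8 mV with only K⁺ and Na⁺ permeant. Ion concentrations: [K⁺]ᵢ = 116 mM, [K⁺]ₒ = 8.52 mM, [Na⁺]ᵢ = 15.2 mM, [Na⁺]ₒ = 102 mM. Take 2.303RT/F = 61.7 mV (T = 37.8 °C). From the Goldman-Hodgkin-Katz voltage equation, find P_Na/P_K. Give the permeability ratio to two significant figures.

4.5

Let α = P_Na/P_K. GHK: Vm = 61.7·log₁₀[(Kₒ + α·Naₒ)/(Kᵢ + α·Naᵢ)].
10^(Vm/61.7) = 10^(24.8/61.7) = 2.5232
So 2.5232·(Kᵢ + α·Naᵢ) = Kₒ + α·Naₒ → α = (2.5232·116.0 − 8.52) / (102.0 − 2.5232·15.2)
α = (292.7 − 8.52) / (102.0 − 38.35) = 284.2/63.65 = 4.465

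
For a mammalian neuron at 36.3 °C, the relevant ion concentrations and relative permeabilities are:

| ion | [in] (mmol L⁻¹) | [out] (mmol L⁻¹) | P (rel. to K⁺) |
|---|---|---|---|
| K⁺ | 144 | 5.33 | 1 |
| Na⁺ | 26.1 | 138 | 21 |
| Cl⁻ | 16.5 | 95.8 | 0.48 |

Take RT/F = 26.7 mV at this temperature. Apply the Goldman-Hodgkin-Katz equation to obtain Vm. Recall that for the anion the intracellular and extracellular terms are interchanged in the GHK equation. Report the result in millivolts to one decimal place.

36.6 mV

Vm = 26.7 · ln[(Σ P·[cation]ₒ + Σ P·[anion]ᵢ) / (Σ P·[cation]ᵢ + Σ P·[anion]ₒ)]
Numerator = 1×5.33 + 21×138 + 0.48×16.5 = 2911
Denominator = 1×144 + 21×26.1 + 0.48×95.8 = 738.1
Vm = 26.7 · ln(3.9443) = 26.7 × (1.3723) = 36.64 mV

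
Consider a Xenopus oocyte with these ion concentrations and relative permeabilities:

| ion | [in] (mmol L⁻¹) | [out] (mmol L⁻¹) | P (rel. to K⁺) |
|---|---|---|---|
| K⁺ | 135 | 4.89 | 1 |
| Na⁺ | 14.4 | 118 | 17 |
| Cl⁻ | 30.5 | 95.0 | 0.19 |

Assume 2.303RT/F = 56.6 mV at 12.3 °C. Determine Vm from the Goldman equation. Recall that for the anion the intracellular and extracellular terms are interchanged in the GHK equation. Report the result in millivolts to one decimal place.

39.9 mV

Vm = 56.6 · log₁₀[(Σ P·[cation]ₒ + Σ P·[anion]ᵢ) / (Σ P·[cation]ᵢ + Σ P·[anion]ₒ)]
Numerator = 1×4.89 + 17×118 + 0.19×30.5 = 2017
Denominator = 1×135 + 17×14.4 + 0.19×95.0 = 397.9
Vm = 56.6 · log₁₀(5.069) = 56.6 × (0.7049) = 39.90 mV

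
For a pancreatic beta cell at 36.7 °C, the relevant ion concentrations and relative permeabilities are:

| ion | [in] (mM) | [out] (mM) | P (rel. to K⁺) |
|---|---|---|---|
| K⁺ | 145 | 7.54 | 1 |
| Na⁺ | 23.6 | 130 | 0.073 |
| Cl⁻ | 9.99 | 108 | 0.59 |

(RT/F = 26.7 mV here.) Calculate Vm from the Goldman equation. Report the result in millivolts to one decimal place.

-59.2 mV

Vm = 26.7 · ln[(Σ P·[cation]ₒ + Σ P·[anion]ᵢ) / (Σ P·[cation]ᵢ + Σ P·[anion]ₒ)]
Numerator = 1×7.54 + 0.073×130 + 0.59×9.99 = 22.92
Denominator = 1×145 + 0.073×23.6 + 0.59×108 = 210.4
Vm = 26.7 · ln(0.10893) = 26.7 × (-2.2170) = -59.19 mV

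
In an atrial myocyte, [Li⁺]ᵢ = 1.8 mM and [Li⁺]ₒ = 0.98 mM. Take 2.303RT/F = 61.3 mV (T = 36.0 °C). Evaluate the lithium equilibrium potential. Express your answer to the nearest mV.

E = (61.3/z) · log₁₀([Li⁺]_out/[Li⁺]_in) with z = +1.
= (61.3/1) · log₁₀(0.98/1.8) = 61.30 · log₁₀(0.5444)
= 61.30 · (-0.2640) = -16.19 mV

-16 mV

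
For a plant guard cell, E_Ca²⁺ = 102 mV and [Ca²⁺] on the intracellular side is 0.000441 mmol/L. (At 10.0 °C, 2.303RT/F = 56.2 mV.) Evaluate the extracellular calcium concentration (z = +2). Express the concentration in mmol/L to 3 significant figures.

1.88 mmol/L

Nernst: E = (56.2/2) · log₁₀([out]/[in]), so log₁₀([out]/[in]) = 102.0 × 2 / 56.2 = 3.6299.
[out]/[in] = 10^(3.6299) = 4265.
[out] = 4265 × 0.000441 = 1.881 mmol/L.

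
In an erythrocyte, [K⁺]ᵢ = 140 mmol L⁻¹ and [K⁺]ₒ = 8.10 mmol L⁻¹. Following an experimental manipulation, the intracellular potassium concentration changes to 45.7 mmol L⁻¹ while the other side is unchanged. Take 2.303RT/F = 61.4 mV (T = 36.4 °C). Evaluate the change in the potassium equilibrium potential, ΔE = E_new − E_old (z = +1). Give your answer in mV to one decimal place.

29.9 mV

E_old = (61.4/1)·log₁₀(8.10/140) = -75.99 mV
E_new = (61.4/1)·log₁₀(8.10/45.7) = -46.14 mV
ΔE = -46.14 − (-75.99) = 29.85 mV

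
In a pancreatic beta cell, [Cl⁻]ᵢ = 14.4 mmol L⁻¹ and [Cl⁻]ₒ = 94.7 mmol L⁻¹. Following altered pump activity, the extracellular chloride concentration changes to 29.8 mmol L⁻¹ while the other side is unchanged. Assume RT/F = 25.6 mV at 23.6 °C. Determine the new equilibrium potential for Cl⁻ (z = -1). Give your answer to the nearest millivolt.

-19 mV

After the shift: [Cl⁻]_out = 29.8, [Cl⁻]_in = 14.4 mmol L⁻¹.
E_new = (25.6/-1)·ln(29.8/14.4) = -25.60 · (0.7273) = -18.62 mV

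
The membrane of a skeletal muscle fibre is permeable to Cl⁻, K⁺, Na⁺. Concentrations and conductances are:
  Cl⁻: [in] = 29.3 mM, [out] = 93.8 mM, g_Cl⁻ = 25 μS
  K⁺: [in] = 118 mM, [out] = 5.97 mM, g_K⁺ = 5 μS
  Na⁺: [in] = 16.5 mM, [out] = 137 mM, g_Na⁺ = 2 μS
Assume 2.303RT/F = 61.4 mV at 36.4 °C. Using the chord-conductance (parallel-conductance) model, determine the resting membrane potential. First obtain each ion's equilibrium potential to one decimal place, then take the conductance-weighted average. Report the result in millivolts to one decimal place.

E_Cl⁻ = (61.4/-1)·log₁₀(93.8/29.3) = -31.0 mV
E_K⁺ = (61.4/1)·log₁₀(5.97/118) = -79.6 mV
E_Na⁺ = (61.4/1)·log₁₀(137/16.5) = 56.4 mV
Vm = (Σ gᵢEᵢ)/(Σ gᵢ) = (25·-31.0 + 5·-79.6 + 2·56.4) / (25 + 5 + 2)
= -1060.20 / 32 = -33.13 mV

-33.1 mV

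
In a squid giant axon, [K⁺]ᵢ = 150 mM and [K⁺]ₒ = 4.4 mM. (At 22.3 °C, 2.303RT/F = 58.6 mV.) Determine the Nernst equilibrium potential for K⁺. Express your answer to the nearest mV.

E = (58.6/z) · log₁₀([K⁺]_out/[K⁺]_in) with z = +1.
= (58.6/1) · log₁₀(4.4/150) = 58.60 · log₁₀(0.02933)
= 58.60 · (-1.5326) = -89.81 mV

-90 mV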